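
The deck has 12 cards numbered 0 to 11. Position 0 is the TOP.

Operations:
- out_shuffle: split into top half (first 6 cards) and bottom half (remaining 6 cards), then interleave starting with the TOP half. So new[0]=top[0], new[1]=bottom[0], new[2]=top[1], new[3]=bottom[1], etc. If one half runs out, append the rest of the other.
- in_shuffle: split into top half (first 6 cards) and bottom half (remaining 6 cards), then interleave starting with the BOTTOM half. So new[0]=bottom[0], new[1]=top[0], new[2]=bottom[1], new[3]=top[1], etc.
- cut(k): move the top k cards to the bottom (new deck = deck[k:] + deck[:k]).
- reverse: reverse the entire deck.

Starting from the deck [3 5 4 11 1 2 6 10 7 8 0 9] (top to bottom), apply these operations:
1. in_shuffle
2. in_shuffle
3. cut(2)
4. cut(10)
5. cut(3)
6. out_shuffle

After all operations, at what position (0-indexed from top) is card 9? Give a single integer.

After op 1 (in_shuffle): [6 3 10 5 7 4 8 11 0 1 9 2]
After op 2 (in_shuffle): [8 6 11 3 0 10 1 5 9 7 2 4]
After op 3 (cut(2)): [11 3 0 10 1 5 9 7 2 4 8 6]
After op 4 (cut(10)): [8 6 11 3 0 10 1 5 9 7 2 4]
After op 5 (cut(3)): [3 0 10 1 5 9 7 2 4 8 6 11]
After op 6 (out_shuffle): [3 7 0 2 10 4 1 8 5 6 9 11]
Card 9 is at position 10.

Answer: 10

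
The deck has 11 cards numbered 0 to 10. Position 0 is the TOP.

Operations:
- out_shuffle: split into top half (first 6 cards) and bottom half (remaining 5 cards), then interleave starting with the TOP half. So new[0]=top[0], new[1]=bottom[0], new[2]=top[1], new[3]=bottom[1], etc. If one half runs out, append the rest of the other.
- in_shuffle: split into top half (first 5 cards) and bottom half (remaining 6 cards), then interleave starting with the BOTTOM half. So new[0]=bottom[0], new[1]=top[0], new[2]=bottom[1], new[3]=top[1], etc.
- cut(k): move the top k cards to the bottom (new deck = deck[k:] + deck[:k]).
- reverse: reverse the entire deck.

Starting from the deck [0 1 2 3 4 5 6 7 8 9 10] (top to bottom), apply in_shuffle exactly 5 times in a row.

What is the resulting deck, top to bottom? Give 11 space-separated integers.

Answer: 9 8 7 6 5 4 3 2 1 0 10

Derivation:
After op 1 (in_shuffle): [5 0 6 1 7 2 8 3 9 4 10]
After op 2 (in_shuffle): [2 5 8 0 3 6 9 1 4 7 10]
After op 3 (in_shuffle): [6 2 9 5 1 8 4 0 7 3 10]
After op 4 (in_shuffle): [8 6 4 2 0 9 7 5 3 1 10]
After op 5 (in_shuffle): [9 8 7 6 5 4 3 2 1 0 10]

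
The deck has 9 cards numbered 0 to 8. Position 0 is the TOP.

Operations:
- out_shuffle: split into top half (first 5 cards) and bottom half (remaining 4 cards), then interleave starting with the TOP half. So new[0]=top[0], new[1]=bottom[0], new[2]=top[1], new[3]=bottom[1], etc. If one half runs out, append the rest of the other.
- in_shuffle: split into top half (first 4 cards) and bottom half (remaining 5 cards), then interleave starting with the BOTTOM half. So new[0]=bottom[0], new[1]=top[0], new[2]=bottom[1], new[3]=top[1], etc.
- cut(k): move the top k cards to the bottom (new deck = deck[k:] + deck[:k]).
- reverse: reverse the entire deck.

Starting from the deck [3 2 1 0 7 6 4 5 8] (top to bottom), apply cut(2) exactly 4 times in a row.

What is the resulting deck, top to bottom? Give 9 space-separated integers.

After op 1 (cut(2)): [1 0 7 6 4 5 8 3 2]
After op 2 (cut(2)): [7 6 4 5 8 3 2 1 0]
After op 3 (cut(2)): [4 5 8 3 2 1 0 7 6]
After op 4 (cut(2)): [8 3 2 1 0 7 6 4 5]

Answer: 8 3 2 1 0 7 6 4 5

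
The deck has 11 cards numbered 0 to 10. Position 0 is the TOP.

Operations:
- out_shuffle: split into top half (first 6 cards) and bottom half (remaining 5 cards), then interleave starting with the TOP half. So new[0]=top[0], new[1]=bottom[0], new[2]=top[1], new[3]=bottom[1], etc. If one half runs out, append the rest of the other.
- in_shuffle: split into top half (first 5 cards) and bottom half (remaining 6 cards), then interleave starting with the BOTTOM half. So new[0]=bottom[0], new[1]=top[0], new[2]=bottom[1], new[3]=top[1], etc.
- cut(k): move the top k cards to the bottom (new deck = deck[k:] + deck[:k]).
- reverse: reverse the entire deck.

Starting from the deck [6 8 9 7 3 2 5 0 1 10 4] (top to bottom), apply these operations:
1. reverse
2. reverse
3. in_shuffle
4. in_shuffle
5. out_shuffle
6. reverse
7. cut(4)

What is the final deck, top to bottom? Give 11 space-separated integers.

After op 1 (reverse): [4 10 1 0 5 2 3 7 9 8 6]
After op 2 (reverse): [6 8 9 7 3 2 5 0 1 10 4]
After op 3 (in_shuffle): [2 6 5 8 0 9 1 7 10 3 4]
After op 4 (in_shuffle): [9 2 1 6 7 5 10 8 3 0 4]
After op 5 (out_shuffle): [9 10 2 8 1 3 6 0 7 4 5]
After op 6 (reverse): [5 4 7 0 6 3 1 8 2 10 9]
After op 7 (cut(4)): [6 3 1 8 2 10 9 5 4 7 0]

Answer: 6 3 1 8 2 10 9 5 4 7 0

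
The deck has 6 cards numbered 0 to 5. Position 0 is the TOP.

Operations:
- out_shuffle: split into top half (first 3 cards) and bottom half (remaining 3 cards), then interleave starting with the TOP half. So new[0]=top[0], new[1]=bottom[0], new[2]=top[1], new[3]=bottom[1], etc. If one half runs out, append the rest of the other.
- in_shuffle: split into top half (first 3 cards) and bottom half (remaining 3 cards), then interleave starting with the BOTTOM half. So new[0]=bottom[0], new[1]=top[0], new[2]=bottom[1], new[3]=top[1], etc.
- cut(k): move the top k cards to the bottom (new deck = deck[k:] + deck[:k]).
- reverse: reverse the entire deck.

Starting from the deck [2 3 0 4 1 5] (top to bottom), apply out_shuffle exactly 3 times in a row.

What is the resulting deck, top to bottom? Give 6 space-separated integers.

After op 1 (out_shuffle): [2 4 3 1 0 5]
After op 2 (out_shuffle): [2 1 4 0 3 5]
After op 3 (out_shuffle): [2 0 1 3 4 5]

Answer: 2 0 1 3 4 5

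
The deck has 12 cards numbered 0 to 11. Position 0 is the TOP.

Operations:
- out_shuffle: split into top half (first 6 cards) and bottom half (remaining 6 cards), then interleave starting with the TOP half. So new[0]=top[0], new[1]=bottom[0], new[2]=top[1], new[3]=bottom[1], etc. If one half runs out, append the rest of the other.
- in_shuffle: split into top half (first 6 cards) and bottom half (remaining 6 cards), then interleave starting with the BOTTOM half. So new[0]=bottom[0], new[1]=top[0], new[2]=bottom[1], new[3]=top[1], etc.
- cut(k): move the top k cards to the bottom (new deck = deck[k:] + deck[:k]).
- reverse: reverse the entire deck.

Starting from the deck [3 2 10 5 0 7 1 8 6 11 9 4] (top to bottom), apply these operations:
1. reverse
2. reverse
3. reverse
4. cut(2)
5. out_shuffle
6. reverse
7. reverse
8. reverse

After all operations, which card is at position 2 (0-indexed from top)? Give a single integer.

Answer: 4

Derivation:
After op 1 (reverse): [4 9 11 6 8 1 7 0 5 10 2 3]
After op 2 (reverse): [3 2 10 5 0 7 1 8 6 11 9 4]
After op 3 (reverse): [4 9 11 6 8 1 7 0 5 10 2 3]
After op 4 (cut(2)): [11 6 8 1 7 0 5 10 2 3 4 9]
After op 5 (out_shuffle): [11 5 6 10 8 2 1 3 7 4 0 9]
After op 6 (reverse): [9 0 4 7 3 1 2 8 10 6 5 11]
After op 7 (reverse): [11 5 6 10 8 2 1 3 7 4 0 9]
After op 8 (reverse): [9 0 4 7 3 1 2 8 10 6 5 11]
Position 2: card 4.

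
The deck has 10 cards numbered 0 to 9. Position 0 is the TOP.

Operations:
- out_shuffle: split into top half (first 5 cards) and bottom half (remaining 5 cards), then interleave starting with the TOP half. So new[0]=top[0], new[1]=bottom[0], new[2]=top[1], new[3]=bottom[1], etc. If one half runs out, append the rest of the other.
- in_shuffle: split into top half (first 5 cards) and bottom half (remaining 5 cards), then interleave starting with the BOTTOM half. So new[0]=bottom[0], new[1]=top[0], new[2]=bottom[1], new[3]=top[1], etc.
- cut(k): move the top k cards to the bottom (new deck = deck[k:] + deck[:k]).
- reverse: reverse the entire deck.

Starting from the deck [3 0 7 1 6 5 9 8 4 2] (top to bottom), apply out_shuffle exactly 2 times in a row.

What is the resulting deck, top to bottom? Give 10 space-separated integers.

After op 1 (out_shuffle): [3 5 0 9 7 8 1 4 6 2]
After op 2 (out_shuffle): [3 8 5 1 0 4 9 6 7 2]

Answer: 3 8 5 1 0 4 9 6 7 2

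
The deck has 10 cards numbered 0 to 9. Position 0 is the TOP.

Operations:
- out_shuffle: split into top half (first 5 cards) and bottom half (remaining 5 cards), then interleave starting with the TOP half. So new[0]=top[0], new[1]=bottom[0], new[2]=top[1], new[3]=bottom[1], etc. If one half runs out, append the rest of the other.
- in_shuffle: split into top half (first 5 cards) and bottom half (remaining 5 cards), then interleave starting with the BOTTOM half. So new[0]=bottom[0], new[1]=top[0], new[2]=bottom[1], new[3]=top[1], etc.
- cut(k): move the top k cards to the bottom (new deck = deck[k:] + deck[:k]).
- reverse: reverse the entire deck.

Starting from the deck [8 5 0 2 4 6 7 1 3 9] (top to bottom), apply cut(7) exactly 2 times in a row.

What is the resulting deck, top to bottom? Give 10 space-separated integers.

Answer: 4 6 7 1 3 9 8 5 0 2

Derivation:
After op 1 (cut(7)): [1 3 9 8 5 0 2 4 6 7]
After op 2 (cut(7)): [4 6 7 1 3 9 8 5 0 2]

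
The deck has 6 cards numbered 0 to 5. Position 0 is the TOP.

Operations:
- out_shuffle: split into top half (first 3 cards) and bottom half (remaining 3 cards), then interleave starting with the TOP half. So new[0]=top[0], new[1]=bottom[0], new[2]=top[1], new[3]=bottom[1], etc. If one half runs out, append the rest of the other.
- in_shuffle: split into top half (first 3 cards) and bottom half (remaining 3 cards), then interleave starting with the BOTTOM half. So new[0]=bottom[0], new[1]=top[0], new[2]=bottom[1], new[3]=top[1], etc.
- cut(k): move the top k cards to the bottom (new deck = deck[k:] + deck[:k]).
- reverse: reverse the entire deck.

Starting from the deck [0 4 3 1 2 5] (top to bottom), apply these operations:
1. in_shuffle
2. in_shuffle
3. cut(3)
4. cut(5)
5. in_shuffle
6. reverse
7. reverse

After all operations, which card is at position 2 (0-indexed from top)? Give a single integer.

After op 1 (in_shuffle): [1 0 2 4 5 3]
After op 2 (in_shuffle): [4 1 5 0 3 2]
After op 3 (cut(3)): [0 3 2 4 1 5]
After op 4 (cut(5)): [5 0 3 2 4 1]
After op 5 (in_shuffle): [2 5 4 0 1 3]
After op 6 (reverse): [3 1 0 4 5 2]
After op 7 (reverse): [2 5 4 0 1 3]
Position 2: card 4.

Answer: 4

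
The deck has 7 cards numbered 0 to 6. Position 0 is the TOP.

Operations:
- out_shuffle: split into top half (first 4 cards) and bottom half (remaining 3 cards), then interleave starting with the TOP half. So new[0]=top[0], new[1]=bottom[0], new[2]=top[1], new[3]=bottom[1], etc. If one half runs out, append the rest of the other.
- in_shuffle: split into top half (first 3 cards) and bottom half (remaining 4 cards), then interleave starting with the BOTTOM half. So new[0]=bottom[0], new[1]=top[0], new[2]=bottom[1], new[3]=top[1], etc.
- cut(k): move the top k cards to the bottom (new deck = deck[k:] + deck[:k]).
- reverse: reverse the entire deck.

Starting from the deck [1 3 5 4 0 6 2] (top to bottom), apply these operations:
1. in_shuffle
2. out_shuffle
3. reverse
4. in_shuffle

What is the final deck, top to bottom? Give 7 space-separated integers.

After op 1 (in_shuffle): [4 1 0 3 6 5 2]
After op 2 (out_shuffle): [4 6 1 5 0 2 3]
After op 3 (reverse): [3 2 0 5 1 6 4]
After op 4 (in_shuffle): [5 3 1 2 6 0 4]

Answer: 5 3 1 2 6 0 4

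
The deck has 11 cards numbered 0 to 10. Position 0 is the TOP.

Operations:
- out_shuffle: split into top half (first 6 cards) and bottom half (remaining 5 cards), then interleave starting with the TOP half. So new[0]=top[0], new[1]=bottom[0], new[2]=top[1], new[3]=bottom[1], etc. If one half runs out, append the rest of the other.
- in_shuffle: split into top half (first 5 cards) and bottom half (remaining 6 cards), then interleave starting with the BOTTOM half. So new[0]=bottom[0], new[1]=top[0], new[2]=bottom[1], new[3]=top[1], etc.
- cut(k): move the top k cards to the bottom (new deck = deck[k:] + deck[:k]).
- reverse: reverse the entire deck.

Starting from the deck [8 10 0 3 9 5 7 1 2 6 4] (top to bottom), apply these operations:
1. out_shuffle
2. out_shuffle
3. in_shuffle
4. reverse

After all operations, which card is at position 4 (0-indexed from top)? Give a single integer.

After op 1 (out_shuffle): [8 7 10 1 0 2 3 6 9 4 5]
After op 2 (out_shuffle): [8 3 7 6 10 9 1 4 0 5 2]
After op 3 (in_shuffle): [9 8 1 3 4 7 0 6 5 10 2]
After op 4 (reverse): [2 10 5 6 0 7 4 3 1 8 9]
Position 4: card 0.

Answer: 0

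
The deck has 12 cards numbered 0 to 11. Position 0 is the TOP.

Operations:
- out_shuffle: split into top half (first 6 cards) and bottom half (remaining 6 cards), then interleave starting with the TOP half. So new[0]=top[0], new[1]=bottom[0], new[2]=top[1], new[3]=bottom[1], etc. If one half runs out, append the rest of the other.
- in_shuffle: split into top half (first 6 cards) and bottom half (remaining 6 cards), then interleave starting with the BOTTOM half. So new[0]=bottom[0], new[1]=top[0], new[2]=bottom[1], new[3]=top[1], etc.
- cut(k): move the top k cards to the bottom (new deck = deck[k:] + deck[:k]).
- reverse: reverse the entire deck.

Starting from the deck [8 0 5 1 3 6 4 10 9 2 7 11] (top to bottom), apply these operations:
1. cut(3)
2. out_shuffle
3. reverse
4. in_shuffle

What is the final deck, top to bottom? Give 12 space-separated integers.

After op 1 (cut(3)): [1 3 6 4 10 9 2 7 11 8 0 5]
After op 2 (out_shuffle): [1 2 3 7 6 11 4 8 10 0 9 5]
After op 3 (reverse): [5 9 0 10 8 4 11 6 7 3 2 1]
After op 4 (in_shuffle): [11 5 6 9 7 0 3 10 2 8 1 4]

Answer: 11 5 6 9 7 0 3 10 2 8 1 4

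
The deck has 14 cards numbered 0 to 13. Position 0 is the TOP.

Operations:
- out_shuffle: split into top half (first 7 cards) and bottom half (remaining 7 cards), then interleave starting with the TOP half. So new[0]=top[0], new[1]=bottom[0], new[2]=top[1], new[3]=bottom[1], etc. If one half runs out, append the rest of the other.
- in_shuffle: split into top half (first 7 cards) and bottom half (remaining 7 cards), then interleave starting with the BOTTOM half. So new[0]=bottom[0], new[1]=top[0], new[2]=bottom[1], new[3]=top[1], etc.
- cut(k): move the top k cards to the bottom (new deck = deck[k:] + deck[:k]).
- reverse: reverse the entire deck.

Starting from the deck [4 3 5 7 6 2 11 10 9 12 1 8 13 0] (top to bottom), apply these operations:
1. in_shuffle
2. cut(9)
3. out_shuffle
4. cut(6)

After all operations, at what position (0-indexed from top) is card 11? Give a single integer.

Answer: 2

Derivation:
After op 1 (in_shuffle): [10 4 9 3 12 5 1 7 8 6 13 2 0 11]
After op 2 (cut(9)): [6 13 2 0 11 10 4 9 3 12 5 1 7 8]
After op 3 (out_shuffle): [6 9 13 3 2 12 0 5 11 1 10 7 4 8]
After op 4 (cut(6)): [0 5 11 1 10 7 4 8 6 9 13 3 2 12]
Card 11 is at position 2.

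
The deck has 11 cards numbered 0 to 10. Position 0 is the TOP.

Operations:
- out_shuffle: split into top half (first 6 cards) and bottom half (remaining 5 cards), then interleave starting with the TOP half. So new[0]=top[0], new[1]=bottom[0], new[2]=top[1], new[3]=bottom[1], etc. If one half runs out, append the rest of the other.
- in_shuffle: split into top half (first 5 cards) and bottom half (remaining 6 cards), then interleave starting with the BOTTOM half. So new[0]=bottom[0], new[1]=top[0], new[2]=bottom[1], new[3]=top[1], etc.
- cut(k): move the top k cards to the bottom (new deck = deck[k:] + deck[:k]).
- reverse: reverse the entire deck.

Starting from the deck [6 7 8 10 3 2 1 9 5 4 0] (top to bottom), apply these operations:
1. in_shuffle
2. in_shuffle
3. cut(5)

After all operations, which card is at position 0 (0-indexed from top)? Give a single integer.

After op 1 (in_shuffle): [2 6 1 7 9 8 5 10 4 3 0]
After op 2 (in_shuffle): [8 2 5 6 10 1 4 7 3 9 0]
After op 3 (cut(5)): [1 4 7 3 9 0 8 2 5 6 10]
Position 0: card 1.

Answer: 1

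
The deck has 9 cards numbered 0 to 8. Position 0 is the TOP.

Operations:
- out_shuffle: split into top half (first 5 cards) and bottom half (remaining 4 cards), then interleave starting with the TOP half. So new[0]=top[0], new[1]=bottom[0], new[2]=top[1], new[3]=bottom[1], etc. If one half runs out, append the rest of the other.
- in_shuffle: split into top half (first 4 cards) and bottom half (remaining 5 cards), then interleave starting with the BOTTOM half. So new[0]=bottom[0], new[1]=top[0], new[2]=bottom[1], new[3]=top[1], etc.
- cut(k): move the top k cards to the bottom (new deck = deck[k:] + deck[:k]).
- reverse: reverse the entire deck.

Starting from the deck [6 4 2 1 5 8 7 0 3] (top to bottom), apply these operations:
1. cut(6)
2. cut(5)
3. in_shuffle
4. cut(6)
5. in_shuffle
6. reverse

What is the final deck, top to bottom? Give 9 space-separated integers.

Answer: 5 7 3 4 1 8 0 6 2

Derivation:
After op 1 (cut(6)): [7 0 3 6 4 2 1 5 8]
After op 2 (cut(5)): [2 1 5 8 7 0 3 6 4]
After op 3 (in_shuffle): [7 2 0 1 3 5 6 8 4]
After op 4 (cut(6)): [6 8 4 7 2 0 1 3 5]
After op 5 (in_shuffle): [2 6 0 8 1 4 3 7 5]
After op 6 (reverse): [5 7 3 4 1 8 0 6 2]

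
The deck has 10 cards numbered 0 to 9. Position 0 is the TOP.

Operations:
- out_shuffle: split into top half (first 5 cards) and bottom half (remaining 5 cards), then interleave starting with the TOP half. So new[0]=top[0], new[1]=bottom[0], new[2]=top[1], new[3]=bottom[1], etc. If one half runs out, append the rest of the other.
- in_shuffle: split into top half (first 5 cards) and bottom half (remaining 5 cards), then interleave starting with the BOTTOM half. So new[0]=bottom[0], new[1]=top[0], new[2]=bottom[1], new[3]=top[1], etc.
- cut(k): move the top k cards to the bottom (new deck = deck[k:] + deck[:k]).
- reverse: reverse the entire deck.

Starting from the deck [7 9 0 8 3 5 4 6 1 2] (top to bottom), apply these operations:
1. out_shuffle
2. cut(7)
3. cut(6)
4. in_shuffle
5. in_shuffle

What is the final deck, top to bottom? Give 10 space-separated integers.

After op 1 (out_shuffle): [7 5 9 4 0 6 8 1 3 2]
After op 2 (cut(7)): [1 3 2 7 5 9 4 0 6 8]
After op 3 (cut(6)): [4 0 6 8 1 3 2 7 5 9]
After op 4 (in_shuffle): [3 4 2 0 7 6 5 8 9 1]
After op 5 (in_shuffle): [6 3 5 4 8 2 9 0 1 7]

Answer: 6 3 5 4 8 2 9 0 1 7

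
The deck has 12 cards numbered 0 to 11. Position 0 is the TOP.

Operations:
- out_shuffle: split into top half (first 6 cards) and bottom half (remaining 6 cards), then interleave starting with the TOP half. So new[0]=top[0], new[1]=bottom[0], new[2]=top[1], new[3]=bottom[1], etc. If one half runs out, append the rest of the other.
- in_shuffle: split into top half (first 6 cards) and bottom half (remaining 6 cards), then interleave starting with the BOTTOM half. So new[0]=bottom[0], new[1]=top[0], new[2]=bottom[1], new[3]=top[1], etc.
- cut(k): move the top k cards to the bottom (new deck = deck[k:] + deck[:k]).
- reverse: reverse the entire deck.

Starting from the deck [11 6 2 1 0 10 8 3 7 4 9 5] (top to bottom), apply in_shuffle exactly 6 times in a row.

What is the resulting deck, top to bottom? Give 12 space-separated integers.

Answer: 5 9 4 7 3 8 10 0 1 2 6 11

Derivation:
After op 1 (in_shuffle): [8 11 3 6 7 2 4 1 9 0 5 10]
After op 2 (in_shuffle): [4 8 1 11 9 3 0 6 5 7 10 2]
After op 3 (in_shuffle): [0 4 6 8 5 1 7 11 10 9 2 3]
After op 4 (in_shuffle): [7 0 11 4 10 6 9 8 2 5 3 1]
After op 5 (in_shuffle): [9 7 8 0 2 11 5 4 3 10 1 6]
After op 6 (in_shuffle): [5 9 4 7 3 8 10 0 1 2 6 11]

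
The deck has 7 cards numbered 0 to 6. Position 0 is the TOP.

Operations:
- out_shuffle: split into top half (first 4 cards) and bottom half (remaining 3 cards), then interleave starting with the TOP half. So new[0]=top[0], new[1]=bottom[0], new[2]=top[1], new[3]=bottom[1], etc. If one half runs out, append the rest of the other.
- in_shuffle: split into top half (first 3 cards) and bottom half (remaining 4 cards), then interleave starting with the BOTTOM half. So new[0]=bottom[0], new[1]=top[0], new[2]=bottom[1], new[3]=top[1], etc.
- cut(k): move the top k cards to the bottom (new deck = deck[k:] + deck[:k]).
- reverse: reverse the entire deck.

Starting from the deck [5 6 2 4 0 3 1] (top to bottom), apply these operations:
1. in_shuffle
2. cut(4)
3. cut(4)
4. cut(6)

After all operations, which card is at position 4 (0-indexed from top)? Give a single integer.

After op 1 (in_shuffle): [4 5 0 6 3 2 1]
After op 2 (cut(4)): [3 2 1 4 5 0 6]
After op 3 (cut(4)): [5 0 6 3 2 1 4]
After op 4 (cut(6)): [4 5 0 6 3 2 1]
Position 4: card 3.

Answer: 3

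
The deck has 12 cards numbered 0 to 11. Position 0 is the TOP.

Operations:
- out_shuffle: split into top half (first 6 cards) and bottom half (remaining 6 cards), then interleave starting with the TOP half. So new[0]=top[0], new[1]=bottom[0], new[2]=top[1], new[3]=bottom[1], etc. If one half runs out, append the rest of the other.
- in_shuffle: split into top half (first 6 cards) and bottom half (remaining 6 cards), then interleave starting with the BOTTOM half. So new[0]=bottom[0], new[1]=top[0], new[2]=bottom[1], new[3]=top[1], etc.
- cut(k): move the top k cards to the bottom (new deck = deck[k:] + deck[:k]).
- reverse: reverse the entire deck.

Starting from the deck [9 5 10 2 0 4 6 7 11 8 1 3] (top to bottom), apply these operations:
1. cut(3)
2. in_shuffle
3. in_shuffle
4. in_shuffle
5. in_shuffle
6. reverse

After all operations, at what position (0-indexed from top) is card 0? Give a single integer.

After op 1 (cut(3)): [2 0 4 6 7 11 8 1 3 9 5 10]
After op 2 (in_shuffle): [8 2 1 0 3 4 9 6 5 7 10 11]
After op 3 (in_shuffle): [9 8 6 2 5 1 7 0 10 3 11 4]
After op 4 (in_shuffle): [7 9 0 8 10 6 3 2 11 5 4 1]
After op 5 (in_shuffle): [3 7 2 9 11 0 5 8 4 10 1 6]
After op 6 (reverse): [6 1 10 4 8 5 0 11 9 2 7 3]
Card 0 is at position 6.

Answer: 6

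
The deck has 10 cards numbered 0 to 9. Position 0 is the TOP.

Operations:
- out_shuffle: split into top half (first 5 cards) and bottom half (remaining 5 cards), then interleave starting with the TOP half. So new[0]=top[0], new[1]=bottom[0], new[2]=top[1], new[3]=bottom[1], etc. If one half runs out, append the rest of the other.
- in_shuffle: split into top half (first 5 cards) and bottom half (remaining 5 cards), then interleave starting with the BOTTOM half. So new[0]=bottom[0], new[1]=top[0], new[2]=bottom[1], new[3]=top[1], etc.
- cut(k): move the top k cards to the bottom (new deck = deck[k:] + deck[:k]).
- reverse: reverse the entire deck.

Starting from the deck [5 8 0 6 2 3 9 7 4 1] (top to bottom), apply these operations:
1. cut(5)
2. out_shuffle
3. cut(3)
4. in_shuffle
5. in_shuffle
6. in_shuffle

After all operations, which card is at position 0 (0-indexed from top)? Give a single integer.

After op 1 (cut(5)): [3 9 7 4 1 5 8 0 6 2]
After op 2 (out_shuffle): [3 5 9 8 7 0 4 6 1 2]
After op 3 (cut(3)): [8 7 0 4 6 1 2 3 5 9]
After op 4 (in_shuffle): [1 8 2 7 3 0 5 4 9 6]
After op 5 (in_shuffle): [0 1 5 8 4 2 9 7 6 3]
After op 6 (in_shuffle): [2 0 9 1 7 5 6 8 3 4]
Position 0: card 2.

Answer: 2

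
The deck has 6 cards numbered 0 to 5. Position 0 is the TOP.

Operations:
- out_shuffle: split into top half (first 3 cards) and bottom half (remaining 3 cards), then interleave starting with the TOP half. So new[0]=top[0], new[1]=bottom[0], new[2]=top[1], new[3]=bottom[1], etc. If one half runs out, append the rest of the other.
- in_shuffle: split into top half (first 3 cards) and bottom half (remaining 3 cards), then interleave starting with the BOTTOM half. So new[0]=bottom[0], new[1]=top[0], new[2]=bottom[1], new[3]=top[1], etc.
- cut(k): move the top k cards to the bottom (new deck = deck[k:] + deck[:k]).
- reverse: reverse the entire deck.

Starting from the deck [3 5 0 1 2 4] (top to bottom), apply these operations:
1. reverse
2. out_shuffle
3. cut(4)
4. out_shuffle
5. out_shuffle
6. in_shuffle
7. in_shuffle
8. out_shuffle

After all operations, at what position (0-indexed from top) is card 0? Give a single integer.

Answer: 3

Derivation:
After op 1 (reverse): [4 2 1 0 5 3]
After op 2 (out_shuffle): [4 0 2 5 1 3]
After op 3 (cut(4)): [1 3 4 0 2 5]
After op 4 (out_shuffle): [1 0 3 2 4 5]
After op 5 (out_shuffle): [1 2 0 4 3 5]
After op 6 (in_shuffle): [4 1 3 2 5 0]
After op 7 (in_shuffle): [2 4 5 1 0 3]
After op 8 (out_shuffle): [2 1 4 0 5 3]
Card 0 is at position 3.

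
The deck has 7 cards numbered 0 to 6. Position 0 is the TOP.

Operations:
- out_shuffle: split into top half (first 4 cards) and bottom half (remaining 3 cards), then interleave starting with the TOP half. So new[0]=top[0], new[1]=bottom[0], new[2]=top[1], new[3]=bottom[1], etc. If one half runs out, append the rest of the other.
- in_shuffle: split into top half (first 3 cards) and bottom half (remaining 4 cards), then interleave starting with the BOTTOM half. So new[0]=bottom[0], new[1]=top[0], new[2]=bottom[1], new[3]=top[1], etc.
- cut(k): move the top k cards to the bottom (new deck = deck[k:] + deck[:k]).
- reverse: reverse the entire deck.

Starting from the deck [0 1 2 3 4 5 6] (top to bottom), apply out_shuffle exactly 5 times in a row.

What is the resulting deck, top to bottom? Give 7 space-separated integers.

Answer: 0 2 4 6 1 3 5

Derivation:
After op 1 (out_shuffle): [0 4 1 5 2 6 3]
After op 2 (out_shuffle): [0 2 4 6 1 3 5]
After op 3 (out_shuffle): [0 1 2 3 4 5 6]
After op 4 (out_shuffle): [0 4 1 5 2 6 3]
After op 5 (out_shuffle): [0 2 4 6 1 3 5]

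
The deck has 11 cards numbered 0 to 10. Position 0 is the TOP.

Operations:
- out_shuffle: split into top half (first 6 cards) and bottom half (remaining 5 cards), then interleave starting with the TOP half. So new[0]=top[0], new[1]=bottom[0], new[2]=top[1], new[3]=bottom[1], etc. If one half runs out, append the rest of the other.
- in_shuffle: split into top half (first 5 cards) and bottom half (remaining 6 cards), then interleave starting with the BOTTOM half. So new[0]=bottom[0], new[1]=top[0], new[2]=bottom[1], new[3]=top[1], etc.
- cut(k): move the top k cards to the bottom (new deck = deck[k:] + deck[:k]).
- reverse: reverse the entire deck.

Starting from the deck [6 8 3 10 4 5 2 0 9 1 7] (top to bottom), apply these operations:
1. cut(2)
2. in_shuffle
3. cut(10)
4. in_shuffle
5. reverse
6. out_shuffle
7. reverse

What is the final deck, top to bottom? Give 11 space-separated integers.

Answer: 3 1 5 8 9 4 6 0 10 7 2

Derivation:
After op 1 (cut(2)): [3 10 4 5 2 0 9 1 7 6 8]
After op 2 (in_shuffle): [0 3 9 10 1 4 7 5 6 2 8]
After op 3 (cut(10)): [8 0 3 9 10 1 4 7 5 6 2]
After op 4 (in_shuffle): [1 8 4 0 7 3 5 9 6 10 2]
After op 5 (reverse): [2 10 6 9 5 3 7 0 4 8 1]
After op 6 (out_shuffle): [2 7 10 0 6 4 9 8 5 1 3]
After op 7 (reverse): [3 1 5 8 9 4 6 0 10 7 2]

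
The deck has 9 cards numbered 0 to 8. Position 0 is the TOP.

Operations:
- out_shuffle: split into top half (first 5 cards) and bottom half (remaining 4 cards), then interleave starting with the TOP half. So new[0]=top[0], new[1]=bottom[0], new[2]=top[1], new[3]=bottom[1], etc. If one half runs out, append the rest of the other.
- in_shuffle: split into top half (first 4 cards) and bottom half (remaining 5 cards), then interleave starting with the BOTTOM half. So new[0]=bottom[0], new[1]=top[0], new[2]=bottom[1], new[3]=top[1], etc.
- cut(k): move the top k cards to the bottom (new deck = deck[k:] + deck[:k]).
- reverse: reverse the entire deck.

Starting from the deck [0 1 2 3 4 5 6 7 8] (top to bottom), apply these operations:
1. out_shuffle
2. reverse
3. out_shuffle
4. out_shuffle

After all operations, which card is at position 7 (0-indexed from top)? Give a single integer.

Answer: 2

Derivation:
After op 1 (out_shuffle): [0 5 1 6 2 7 3 8 4]
After op 2 (reverse): [4 8 3 7 2 6 1 5 0]
After op 3 (out_shuffle): [4 6 8 1 3 5 7 0 2]
After op 4 (out_shuffle): [4 5 6 7 8 0 1 2 3]
Position 7: card 2.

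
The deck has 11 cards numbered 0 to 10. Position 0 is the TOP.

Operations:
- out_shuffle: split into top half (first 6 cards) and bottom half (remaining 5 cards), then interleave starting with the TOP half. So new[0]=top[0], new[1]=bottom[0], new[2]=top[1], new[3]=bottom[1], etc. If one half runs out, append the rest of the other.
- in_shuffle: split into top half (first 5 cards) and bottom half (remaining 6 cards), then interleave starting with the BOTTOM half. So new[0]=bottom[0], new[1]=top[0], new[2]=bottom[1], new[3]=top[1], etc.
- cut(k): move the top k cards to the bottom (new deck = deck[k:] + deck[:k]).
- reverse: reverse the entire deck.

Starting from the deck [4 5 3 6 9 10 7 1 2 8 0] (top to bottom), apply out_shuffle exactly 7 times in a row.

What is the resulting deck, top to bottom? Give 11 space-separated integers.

Answer: 4 2 10 3 0 1 9 5 8 7 6

Derivation:
After op 1 (out_shuffle): [4 7 5 1 3 2 6 8 9 0 10]
After op 2 (out_shuffle): [4 6 7 8 5 9 1 0 3 10 2]
After op 3 (out_shuffle): [4 1 6 0 7 3 8 10 5 2 9]
After op 4 (out_shuffle): [4 8 1 10 6 5 0 2 7 9 3]
After op 5 (out_shuffle): [4 0 8 2 1 7 10 9 6 3 5]
After op 6 (out_shuffle): [4 10 0 9 8 6 2 3 1 5 7]
After op 7 (out_shuffle): [4 2 10 3 0 1 9 5 8 7 6]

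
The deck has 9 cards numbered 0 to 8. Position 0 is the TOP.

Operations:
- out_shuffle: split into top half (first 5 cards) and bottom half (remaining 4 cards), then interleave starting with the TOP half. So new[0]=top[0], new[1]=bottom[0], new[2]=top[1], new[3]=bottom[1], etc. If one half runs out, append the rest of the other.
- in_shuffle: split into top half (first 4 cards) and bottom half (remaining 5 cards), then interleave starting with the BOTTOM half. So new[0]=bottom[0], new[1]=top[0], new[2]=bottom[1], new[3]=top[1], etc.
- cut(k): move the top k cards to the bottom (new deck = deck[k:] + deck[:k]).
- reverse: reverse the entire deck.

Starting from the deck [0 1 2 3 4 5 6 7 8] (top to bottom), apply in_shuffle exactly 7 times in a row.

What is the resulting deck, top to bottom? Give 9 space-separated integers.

Answer: 4 0 5 1 6 2 7 3 8

Derivation:
After op 1 (in_shuffle): [4 0 5 1 6 2 7 3 8]
After op 2 (in_shuffle): [6 4 2 0 7 5 3 1 8]
After op 3 (in_shuffle): [7 6 5 4 3 2 1 0 8]
After op 4 (in_shuffle): [3 7 2 6 1 5 0 4 8]
After op 5 (in_shuffle): [1 3 5 7 0 2 4 6 8]
After op 6 (in_shuffle): [0 1 2 3 4 5 6 7 8]
After op 7 (in_shuffle): [4 0 5 1 6 2 7 3 8]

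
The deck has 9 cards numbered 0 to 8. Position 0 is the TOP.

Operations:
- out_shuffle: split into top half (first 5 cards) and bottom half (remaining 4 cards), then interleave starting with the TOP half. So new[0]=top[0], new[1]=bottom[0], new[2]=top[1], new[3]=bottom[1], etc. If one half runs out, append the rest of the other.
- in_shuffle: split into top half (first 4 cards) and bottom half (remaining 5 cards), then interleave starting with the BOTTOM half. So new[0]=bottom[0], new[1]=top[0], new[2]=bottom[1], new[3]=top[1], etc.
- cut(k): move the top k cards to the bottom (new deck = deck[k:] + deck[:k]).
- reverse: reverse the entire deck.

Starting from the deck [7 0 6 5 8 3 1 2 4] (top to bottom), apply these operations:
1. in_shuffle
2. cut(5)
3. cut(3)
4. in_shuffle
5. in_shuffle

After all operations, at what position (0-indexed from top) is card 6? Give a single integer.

Answer: 0

Derivation:
After op 1 (in_shuffle): [8 7 3 0 1 6 2 5 4]
After op 2 (cut(5)): [6 2 5 4 8 7 3 0 1]
After op 3 (cut(3)): [4 8 7 3 0 1 6 2 5]
After op 4 (in_shuffle): [0 4 1 8 6 7 2 3 5]
After op 5 (in_shuffle): [6 0 7 4 2 1 3 8 5]
Card 6 is at position 0.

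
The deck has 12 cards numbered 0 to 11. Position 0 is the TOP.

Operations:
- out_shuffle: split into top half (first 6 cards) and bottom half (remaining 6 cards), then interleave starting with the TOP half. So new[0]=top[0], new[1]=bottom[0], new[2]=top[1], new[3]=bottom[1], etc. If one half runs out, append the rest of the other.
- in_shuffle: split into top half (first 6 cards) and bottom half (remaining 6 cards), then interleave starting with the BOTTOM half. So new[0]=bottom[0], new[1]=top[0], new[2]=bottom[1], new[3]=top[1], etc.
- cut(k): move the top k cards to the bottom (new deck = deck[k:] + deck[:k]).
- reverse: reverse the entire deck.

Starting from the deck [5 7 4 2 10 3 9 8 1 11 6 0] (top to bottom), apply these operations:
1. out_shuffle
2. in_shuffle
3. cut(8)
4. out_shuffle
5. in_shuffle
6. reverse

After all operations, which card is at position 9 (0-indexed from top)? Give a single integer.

After op 1 (out_shuffle): [5 9 7 8 4 1 2 11 10 6 3 0]
After op 2 (in_shuffle): [2 5 11 9 10 7 6 8 3 4 0 1]
After op 3 (cut(8)): [3 4 0 1 2 5 11 9 10 7 6 8]
After op 4 (out_shuffle): [3 11 4 9 0 10 1 7 2 6 5 8]
After op 5 (in_shuffle): [1 3 7 11 2 4 6 9 5 0 8 10]
After op 6 (reverse): [10 8 0 5 9 6 4 2 11 7 3 1]
Position 9: card 7.

Answer: 7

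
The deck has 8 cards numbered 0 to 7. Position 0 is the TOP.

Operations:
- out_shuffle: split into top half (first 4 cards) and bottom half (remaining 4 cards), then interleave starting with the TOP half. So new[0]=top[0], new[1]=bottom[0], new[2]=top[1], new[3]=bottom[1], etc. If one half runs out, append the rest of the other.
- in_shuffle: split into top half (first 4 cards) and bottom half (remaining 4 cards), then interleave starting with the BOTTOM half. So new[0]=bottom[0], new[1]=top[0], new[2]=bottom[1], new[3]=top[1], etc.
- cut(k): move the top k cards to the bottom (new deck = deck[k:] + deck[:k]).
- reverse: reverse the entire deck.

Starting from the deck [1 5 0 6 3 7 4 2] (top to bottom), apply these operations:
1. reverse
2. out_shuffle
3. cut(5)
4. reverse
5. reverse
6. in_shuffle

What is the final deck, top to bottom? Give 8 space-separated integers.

After op 1 (reverse): [2 4 7 3 6 0 5 1]
After op 2 (out_shuffle): [2 6 4 0 7 5 3 1]
After op 3 (cut(5)): [5 3 1 2 6 4 0 7]
After op 4 (reverse): [7 0 4 6 2 1 3 5]
After op 5 (reverse): [5 3 1 2 6 4 0 7]
After op 6 (in_shuffle): [6 5 4 3 0 1 7 2]

Answer: 6 5 4 3 0 1 7 2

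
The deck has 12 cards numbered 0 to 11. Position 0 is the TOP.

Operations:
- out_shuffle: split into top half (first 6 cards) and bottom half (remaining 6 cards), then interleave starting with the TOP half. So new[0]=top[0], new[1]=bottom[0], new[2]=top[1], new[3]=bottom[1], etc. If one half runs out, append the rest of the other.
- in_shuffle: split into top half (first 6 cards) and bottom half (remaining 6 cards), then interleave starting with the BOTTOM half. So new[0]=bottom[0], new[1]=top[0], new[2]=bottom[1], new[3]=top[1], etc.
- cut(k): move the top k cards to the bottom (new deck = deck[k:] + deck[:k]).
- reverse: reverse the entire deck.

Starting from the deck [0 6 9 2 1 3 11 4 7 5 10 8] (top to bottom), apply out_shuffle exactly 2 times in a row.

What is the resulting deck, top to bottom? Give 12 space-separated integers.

After op 1 (out_shuffle): [0 11 6 4 9 7 2 5 1 10 3 8]
After op 2 (out_shuffle): [0 2 11 5 6 1 4 10 9 3 7 8]

Answer: 0 2 11 5 6 1 4 10 9 3 7 8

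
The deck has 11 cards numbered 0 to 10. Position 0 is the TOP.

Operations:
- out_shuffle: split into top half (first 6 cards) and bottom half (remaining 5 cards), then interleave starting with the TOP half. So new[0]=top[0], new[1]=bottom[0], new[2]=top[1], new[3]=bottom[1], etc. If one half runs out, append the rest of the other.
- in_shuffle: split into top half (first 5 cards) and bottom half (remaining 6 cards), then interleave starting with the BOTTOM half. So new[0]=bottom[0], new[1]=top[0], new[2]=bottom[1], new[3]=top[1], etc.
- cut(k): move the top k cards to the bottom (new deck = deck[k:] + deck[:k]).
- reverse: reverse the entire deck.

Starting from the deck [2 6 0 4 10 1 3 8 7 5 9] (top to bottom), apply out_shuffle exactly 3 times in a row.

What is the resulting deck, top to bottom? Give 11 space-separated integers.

After op 1 (out_shuffle): [2 3 6 8 0 7 4 5 10 9 1]
After op 2 (out_shuffle): [2 4 3 5 6 10 8 9 0 1 7]
After op 3 (out_shuffle): [2 8 4 9 3 0 5 1 6 7 10]

Answer: 2 8 4 9 3 0 5 1 6 7 10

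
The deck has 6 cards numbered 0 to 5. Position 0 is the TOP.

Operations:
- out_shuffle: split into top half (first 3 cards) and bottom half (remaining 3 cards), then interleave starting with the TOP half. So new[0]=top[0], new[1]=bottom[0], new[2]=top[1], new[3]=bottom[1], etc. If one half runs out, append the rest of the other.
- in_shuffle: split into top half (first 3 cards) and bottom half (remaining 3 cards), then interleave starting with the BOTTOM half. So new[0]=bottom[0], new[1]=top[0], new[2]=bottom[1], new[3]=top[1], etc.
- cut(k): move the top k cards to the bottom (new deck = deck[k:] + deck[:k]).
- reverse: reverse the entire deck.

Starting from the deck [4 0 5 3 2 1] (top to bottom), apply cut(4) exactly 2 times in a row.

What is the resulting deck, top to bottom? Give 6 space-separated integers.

Answer: 5 3 2 1 4 0

Derivation:
After op 1 (cut(4)): [2 1 4 0 5 3]
After op 2 (cut(4)): [5 3 2 1 4 0]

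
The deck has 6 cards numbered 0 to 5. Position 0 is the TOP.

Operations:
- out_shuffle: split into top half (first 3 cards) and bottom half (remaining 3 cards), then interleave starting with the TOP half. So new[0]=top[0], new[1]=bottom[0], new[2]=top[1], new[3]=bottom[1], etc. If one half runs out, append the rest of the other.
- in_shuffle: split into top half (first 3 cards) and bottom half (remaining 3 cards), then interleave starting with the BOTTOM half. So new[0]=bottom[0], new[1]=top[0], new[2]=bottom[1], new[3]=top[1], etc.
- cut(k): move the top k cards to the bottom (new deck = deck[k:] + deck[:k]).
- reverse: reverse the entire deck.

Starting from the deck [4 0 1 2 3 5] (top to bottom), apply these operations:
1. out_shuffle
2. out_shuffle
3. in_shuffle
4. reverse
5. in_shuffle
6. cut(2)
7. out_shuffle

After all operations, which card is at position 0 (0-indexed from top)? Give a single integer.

After op 1 (out_shuffle): [4 2 0 3 1 5]
After op 2 (out_shuffle): [4 3 2 1 0 5]
After op 3 (in_shuffle): [1 4 0 3 5 2]
After op 4 (reverse): [2 5 3 0 4 1]
After op 5 (in_shuffle): [0 2 4 5 1 3]
After op 6 (cut(2)): [4 5 1 3 0 2]
After op 7 (out_shuffle): [4 3 5 0 1 2]
Position 0: card 4.

Answer: 4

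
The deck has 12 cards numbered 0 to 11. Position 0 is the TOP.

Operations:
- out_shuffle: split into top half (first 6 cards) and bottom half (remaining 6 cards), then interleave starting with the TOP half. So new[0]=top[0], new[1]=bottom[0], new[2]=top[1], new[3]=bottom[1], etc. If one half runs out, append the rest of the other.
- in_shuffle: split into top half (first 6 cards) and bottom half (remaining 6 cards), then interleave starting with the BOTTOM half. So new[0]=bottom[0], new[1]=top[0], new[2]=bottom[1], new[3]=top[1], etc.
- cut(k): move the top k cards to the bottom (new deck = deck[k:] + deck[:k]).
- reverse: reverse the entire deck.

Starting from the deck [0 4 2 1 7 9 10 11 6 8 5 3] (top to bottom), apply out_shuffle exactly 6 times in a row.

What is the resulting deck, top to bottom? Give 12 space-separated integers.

Answer: 0 9 5 7 8 1 6 2 11 4 10 3

Derivation:
After op 1 (out_shuffle): [0 10 4 11 2 6 1 8 7 5 9 3]
After op 2 (out_shuffle): [0 1 10 8 4 7 11 5 2 9 6 3]
After op 3 (out_shuffle): [0 11 1 5 10 2 8 9 4 6 7 3]
After op 4 (out_shuffle): [0 8 11 9 1 4 5 6 10 7 2 3]
After op 5 (out_shuffle): [0 5 8 6 11 10 9 7 1 2 4 3]
After op 6 (out_shuffle): [0 9 5 7 8 1 6 2 11 4 10 3]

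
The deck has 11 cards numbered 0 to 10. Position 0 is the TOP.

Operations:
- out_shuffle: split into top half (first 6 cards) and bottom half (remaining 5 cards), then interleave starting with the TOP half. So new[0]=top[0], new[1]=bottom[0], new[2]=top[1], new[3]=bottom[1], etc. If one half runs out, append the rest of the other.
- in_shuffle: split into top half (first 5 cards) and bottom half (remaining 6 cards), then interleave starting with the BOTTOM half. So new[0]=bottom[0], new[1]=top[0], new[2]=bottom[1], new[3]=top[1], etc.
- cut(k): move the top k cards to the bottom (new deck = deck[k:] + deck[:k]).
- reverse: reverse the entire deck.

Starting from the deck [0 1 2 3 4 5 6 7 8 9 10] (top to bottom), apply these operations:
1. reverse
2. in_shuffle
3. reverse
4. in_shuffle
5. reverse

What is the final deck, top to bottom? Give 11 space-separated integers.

Answer: 5 2 10 7 4 1 9 6 3 0 8

Derivation:
After op 1 (reverse): [10 9 8 7 6 5 4 3 2 1 0]
After op 2 (in_shuffle): [5 10 4 9 3 8 2 7 1 6 0]
After op 3 (reverse): [0 6 1 7 2 8 3 9 4 10 5]
After op 4 (in_shuffle): [8 0 3 6 9 1 4 7 10 2 5]
After op 5 (reverse): [5 2 10 7 4 1 9 6 3 0 8]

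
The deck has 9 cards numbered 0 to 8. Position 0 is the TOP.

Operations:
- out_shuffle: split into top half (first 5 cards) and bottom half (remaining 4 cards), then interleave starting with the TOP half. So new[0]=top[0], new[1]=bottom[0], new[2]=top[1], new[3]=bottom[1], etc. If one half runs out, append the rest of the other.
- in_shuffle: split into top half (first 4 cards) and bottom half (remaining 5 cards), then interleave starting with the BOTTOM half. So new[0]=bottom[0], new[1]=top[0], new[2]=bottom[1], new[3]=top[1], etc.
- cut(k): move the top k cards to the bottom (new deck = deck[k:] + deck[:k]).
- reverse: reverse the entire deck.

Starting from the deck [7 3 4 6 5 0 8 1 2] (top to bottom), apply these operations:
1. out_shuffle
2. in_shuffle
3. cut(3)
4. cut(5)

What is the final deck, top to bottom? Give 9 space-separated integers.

After op 1 (out_shuffle): [7 0 3 8 4 1 6 2 5]
After op 2 (in_shuffle): [4 7 1 0 6 3 2 8 5]
After op 3 (cut(3)): [0 6 3 2 8 5 4 7 1]
After op 4 (cut(5)): [5 4 7 1 0 6 3 2 8]

Answer: 5 4 7 1 0 6 3 2 8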